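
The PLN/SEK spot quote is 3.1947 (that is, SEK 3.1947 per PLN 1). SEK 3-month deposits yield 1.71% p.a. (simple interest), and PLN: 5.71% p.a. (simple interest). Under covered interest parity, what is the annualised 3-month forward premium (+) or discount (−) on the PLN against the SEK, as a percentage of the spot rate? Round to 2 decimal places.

T = 3/12 years.
F = S · g_SEK/g_PLN = 3.1947 × 1.004275/1.014275 = 3.1632026.
Annualised premium = (F − S)/S × (1/T) = (3.1632026 − 3.1947)/3.1947 ÷ (3/12) = -3.94%.

-3.94%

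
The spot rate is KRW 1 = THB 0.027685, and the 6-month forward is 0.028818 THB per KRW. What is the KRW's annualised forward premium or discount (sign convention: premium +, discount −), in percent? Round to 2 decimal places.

T = 6/12 years.
Period premium: (0.028818 − 0.027685)/0.027685 = 0.0409247.
×(1/T) gives 8.18% p.a.

+8.18%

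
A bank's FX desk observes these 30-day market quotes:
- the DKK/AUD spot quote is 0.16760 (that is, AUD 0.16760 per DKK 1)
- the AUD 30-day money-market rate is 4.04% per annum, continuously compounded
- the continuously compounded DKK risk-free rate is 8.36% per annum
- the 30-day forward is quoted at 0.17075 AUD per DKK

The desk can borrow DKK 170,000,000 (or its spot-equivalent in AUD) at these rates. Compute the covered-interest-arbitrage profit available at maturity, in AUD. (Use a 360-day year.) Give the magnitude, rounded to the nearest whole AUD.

AUD 642,346

T = 30/360 years.
Route A — deposit DKK, sell forward: 170,000,000 × 1.0069909903 × 0.17075 = AUD 29,230,430.97.
Route B — convert at spot, deposit AUD: 170,000,000 × 0.16760 × 1.0033723403 = AUD 28,588,084.72.
The quoted forward overvalues DKK, so borrow AUD, buy DKK at spot, deposit the DKK at 8.36%, and sell the proceeds forward at 0.17075.
Profit = 29,230,430.97 − 28,588,084.72 = AUD 642,346.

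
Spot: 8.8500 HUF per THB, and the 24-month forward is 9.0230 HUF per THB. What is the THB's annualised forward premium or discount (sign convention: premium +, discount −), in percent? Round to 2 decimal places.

+0.98%

T = 2 years.
(F − S)/S = (9.0230 − 8.85)/8.85 = 0.0195480.
Annualise by dividing by T: 0.0195480 / 2 = 0.009774 → 0.98%.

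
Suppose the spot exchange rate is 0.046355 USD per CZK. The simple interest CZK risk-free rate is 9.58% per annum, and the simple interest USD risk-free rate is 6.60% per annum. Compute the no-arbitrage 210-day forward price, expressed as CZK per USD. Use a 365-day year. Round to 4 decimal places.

21.9290

T = 210/365 years.
USD accumulates by 1 + 0.0660×210/365 = 1.0379726.
Growth of 1 CZK over T: 1 + 0.0958×210/365 = 1.05511781.
Forward (USD per CZK) = 0.046355 × 1.0379726 / 1.05511781 = 0.045601751.
Quoted the other way: 1/0.045601751 = 21.9290 CZK per USD.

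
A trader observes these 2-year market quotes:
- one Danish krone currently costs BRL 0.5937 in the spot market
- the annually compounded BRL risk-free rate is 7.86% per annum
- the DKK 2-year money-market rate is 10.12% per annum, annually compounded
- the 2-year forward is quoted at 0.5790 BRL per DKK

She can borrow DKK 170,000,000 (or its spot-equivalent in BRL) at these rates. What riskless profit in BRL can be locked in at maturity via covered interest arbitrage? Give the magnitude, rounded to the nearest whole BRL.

T = 2 years.
Route A — deposit DKK, sell forward: 170,000,000 × 1.21264144 × 0.5790 = BRL 119,360,296.94.
Route B — convert at spot, deposit BRL: 170,000,000 × 0.5937 × 1.16337796 = BRL 117,418,574.12.
The quoted forward overvalues DKK, so borrow BRL, buy DKK at spot, deposit the DKK at 10.12%, and sell the proceeds forward at 0.5790.
Profit = 119,360,296.94 − 117,418,574.12 = BRL 1,941,723.

BRL 1,941,723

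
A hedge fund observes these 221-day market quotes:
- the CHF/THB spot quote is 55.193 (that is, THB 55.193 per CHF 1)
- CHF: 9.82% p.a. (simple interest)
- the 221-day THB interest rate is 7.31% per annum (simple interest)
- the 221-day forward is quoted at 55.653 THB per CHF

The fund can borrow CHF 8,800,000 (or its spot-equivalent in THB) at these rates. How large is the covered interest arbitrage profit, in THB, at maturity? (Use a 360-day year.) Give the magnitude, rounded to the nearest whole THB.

T = 221/360 years.
Invest the CHF and cover forward: 8,800,000 × 1.06028388889 × 55.653 = THB 519,270,217.56.
Convert at spot and invest in THB: 8,800,000 × 55.193 × 1.04487527778 = THB 507,494,250.62.
The quoted forward overvalues CHF, so borrow THB, buy CHF at spot, deposit the CHF at 9.82%, and sell the proceeds forward at 55.653.
The gap between the two covered legs is THB 11,775,967.

THB 11,775,967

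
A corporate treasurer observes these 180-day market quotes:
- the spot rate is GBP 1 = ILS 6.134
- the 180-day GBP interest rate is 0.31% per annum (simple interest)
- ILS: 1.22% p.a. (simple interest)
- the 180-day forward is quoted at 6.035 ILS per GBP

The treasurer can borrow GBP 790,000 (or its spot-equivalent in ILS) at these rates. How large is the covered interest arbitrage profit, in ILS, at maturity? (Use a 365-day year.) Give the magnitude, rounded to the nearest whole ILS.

ILS 100,076

T = 180/365 years.
Route A — deposit GBP, sell forward: 790,000 × 1.001528767 × 6.035 = ILS 4,774,938.63.
Route B — convert at spot, deposit ILS: 790,000 × 6.134 × 1.006016438 = ILS 4,875,014.82.
The quoted forward undervalues GBP, so borrow GBP, convert to ILS at spot, deposit the ILS at 1.22%, and buy GBP forward at 6.035 to cover the loan.
Profit = 4,875,014.82 − 4,774,938.63 = ILS 100,076.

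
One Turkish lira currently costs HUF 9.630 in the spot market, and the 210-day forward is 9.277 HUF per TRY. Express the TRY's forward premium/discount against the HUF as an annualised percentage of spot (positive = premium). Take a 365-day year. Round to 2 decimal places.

T = 210/365 years.
Period premium: (9.277 − 9.63)/9.63 = -0.0366563.
Annualise by dividing by T: -0.0366563 / (210/365) = -0.063712 → -6.37%.

-6.37%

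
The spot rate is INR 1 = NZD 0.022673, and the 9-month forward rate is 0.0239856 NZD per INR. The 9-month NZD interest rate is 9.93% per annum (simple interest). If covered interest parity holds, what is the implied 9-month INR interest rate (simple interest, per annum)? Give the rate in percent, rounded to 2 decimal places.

2.09%

T = 9/12 years.
CIP gives F = S · g_NZD/g_INR, so g_NZD/g_INR = 0.0239856/0.022673 = 1.0578926.
The NZD side grows by 1 + 0.0993×9/12 = 1.074475.
Hence g_INR = 1.0156749.
r = (1.0156749 − 1)/(9/12) = 0.020900 → 2.09%.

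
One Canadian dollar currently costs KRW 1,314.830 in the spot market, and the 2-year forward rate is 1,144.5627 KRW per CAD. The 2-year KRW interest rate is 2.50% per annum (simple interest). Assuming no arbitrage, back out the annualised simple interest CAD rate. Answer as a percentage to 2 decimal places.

T = 2 years.
F/S = 1144.5627/1314.83 = 0.8705024 = (growth of KRW) / (growth of CAD).
KRW growth factor: 1 + 0.0250×2 = 1.050000.
So the CAD growth factor = 1.206200.
(1.206200 − 1)/T = 0.103100, i.e. 10.31%.

10.31%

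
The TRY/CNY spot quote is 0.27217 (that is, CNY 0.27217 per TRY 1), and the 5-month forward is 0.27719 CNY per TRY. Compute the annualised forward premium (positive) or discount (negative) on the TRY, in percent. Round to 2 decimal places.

+4.43%

T = 5/12 years.
Period premium: (0.27719 − 0.27217)/0.27217 = 0.0184444.
×(1/T) gives 4.43% p.a.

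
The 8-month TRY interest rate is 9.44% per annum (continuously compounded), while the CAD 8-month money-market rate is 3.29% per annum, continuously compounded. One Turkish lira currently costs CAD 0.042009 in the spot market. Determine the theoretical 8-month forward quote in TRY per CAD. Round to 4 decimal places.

24.8007

T = 8/12 years.
CAD accumulates by e^(0.0329×8/12) = 1.02217564.
Growth of 1 TRY over T: e^(0.0944×8/12) = 1.06495584.
So F = 0.042009 × 1.02217564 / 1.06495584 = 0.040321462 (CAD/TRY).
Quoted the other way: 1/0.040321462 = 24.8007 TRY per CAD.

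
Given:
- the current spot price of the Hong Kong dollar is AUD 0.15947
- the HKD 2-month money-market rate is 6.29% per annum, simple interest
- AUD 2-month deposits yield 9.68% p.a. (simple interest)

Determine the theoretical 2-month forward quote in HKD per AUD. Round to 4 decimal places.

6.2359

T = 2/12 years.
Growth of 1 AUD over T: 1 + 0.0968×2/12 = 1.0161333.
HKD growth factor: 1 + 0.0629×2/12 = 1.0104833.
CIP: F = S · (grow AUD)/(grow HKD) = 0.15947 × 1.0161333/1.0104833 = 0.1603617 AUD per HKD.
Quoted the other way: 1/0.1603617 = 6.2359 HKD per AUD.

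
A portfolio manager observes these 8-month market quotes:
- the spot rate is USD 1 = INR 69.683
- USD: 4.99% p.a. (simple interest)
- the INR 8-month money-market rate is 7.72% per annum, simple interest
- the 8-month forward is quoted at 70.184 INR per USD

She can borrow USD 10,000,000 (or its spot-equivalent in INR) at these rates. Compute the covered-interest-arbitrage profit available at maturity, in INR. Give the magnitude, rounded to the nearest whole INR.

INR 7,505,640

T = 8/12 years.
Route A — deposit USD, sell forward: 10,000,000 × 1.03326666667 × 70.184 = INR 725,187,877.34.
Route B — convert at spot, deposit INR: 10,000,000 × 69.683 × 1.05146666667 = INR 732,693,517.34.
The quoted forward undervalues USD, so borrow USD, convert to INR at spot, deposit the INR at 7.72%, and buy USD forward at 70.184 to cover the loan.
Profit = 732,693,517.34 − 725,187,877.34 = INR 7,505,640.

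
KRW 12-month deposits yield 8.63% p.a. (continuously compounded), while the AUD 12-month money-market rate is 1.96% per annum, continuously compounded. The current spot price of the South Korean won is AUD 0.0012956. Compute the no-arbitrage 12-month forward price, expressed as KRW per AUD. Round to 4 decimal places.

825.0808

T = 1 year.
AUD accumulates by e^(0.0196×1) = 1.019793341.
Growth of 1 KRW over T: e^(0.0863×1) = 1.090133319.
Forward (AUD per KRW) = 0.0012956 × 1.019793341 / 1.090133319 = 0.00121200245.
Invert for KRW per AUD: 1 / 0.00121200245 = 825.0808.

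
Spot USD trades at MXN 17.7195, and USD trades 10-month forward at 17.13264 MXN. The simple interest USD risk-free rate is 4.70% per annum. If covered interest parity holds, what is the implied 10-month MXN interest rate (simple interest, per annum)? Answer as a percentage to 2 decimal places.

T = 10/12 years.
By CIP, F/S equals the MXN-to-USD growth ratio: 17.13264/17.7195 = 0.9668806.
USD growth factor: 1 + 0.0470×10/12 = 1.0391667.
So the MXN growth factor = 1.0047501.
(1.0047501 − 1)/T = 0.005700, i.e. 0.57%.

0.57%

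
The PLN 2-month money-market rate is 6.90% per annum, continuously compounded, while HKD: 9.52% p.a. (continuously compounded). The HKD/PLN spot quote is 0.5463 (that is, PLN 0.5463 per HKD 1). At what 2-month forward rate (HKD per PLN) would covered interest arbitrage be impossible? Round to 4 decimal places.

T = 2/12 years.
Growth of 1 PLN over T: e^(0.0690×2/12) = 1.0115664.
Growth of 1 HKD over T: e^(0.0952×2/12) = 1.0159932.
Forward (PLN per HKD) = 0.5463 × 1.0115664 / 1.0159932 = 0.5439197.
Invert for HKD per PLN: 1 / 0.5439197 = 1.8385.

1.8385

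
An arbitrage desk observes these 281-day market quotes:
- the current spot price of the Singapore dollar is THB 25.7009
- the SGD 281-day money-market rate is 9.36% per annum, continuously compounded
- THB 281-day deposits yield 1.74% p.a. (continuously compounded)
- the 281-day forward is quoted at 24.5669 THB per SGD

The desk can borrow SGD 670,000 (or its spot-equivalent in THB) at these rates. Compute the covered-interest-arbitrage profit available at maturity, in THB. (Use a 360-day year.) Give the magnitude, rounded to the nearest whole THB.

T = 281/360 years.
Invest the SGD and cover forward: 670,000 × 1.0757950827 × 24.5669 = THB 17,707,396.65.
Convert at spot and invest in THB: 670,000 × 25.7009 × 1.0136743165 = THB 17,455,069.30.
The quoted forward overvalues SGD, so borrow THB, buy SGD at spot, deposit the SGD at 9.36%, and sell the proceeds forward at 24.5669.
Profit = 17,707,396.65 − 17,455,069.30 = THB 252,327.

THB 252,327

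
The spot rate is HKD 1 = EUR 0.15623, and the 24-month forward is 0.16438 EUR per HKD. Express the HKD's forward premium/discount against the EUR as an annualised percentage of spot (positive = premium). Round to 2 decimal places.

+2.61%

T = 2 years.
Period premium: (0.16438 − 0.15623)/0.15623 = 0.0521667.
Annualise by dividing by T: 0.0521667 / 2 = 0.026083 → 2.61%.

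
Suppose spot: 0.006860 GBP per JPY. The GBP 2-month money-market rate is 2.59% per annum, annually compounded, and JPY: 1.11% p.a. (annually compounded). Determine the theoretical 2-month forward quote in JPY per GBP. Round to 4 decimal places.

145.4200

T = 2/12 years.
GBP growth factor: (1 + 0.0259)^(2/12) = 1.004270807.
Growth of 1 JPY over T: (1 + 0.0111)^(2/12) = 1.001841501.
Forward (GBP per JPY) = 0.00686 × 1.004270807 / 1.001841501 = 0.00687663441.
Invert for JPY per GBP: 1 / 0.00687663441 = 145.4200.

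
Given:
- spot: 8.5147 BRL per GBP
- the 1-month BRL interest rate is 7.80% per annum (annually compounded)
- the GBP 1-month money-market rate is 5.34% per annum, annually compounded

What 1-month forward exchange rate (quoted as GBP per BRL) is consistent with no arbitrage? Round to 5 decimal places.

0.11722

T = 1/12 years.
BRL accumulates by (1 + 0.0780)^(1/12) = 1.0062786.
GBP accumulates by (1 + 0.0534)^(1/12) = 1.0043447.
CIP: F = S · (grow BRL)/(grow GBP) = 8.5147 × 1.0062786/1.0043447 = 8.531095 BRL per GBP.
Quoted the other way: 1/8.531095 = 0.11722 GBP per BRL.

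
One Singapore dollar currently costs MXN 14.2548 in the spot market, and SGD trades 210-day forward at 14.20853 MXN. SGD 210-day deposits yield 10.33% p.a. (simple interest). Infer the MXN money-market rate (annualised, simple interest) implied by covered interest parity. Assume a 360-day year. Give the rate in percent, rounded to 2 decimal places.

T = 210/360 years.
F/S = 14.20853/14.2548 = 0.9967541 = (growth of MXN) / (growth of SGD).
SGD growth factor: 1 + 0.1033×210/360 = 1.0602583.
That pins the MXN growth at 1.0568168.
(1.0568168 − 1)/T = 0.097400, i.e. 9.74%.

9.74%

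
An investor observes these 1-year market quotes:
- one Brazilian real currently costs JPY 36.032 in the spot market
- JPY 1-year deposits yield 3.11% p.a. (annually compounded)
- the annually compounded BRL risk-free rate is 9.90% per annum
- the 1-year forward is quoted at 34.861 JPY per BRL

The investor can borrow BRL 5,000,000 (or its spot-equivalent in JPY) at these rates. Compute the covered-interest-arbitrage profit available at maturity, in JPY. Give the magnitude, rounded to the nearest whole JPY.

JPY 5,798,219

T = 1 year.
Invest the BRL and cover forward: 5,000,000 × 1.099000 × 34.861 = JPY 191,561,195.00.
Convert at spot and invest in JPY: 5,000,000 × 36.032 × 1.031100 = JPY 185,762,976.00.
The quoted forward overvalues BRL, so borrow JPY, buy BRL at spot, deposit the BRL at 9.90%, and sell the proceeds forward at 34.861.
The gap between the two covered legs is JPY 5,798,219.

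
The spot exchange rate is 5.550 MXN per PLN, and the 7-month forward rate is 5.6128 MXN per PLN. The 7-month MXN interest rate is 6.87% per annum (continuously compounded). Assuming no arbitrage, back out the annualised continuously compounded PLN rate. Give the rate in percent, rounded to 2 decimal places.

T = 7/12 years.
CIP gives F = S · g_MXN/g_PLN, so g_MXN/g_PLN = 5.6128/5.55 = 1.0113153.
The MXN side grows by e^(0.0687×7/12) = 1.0408888.
So the PLN growth factor = 1.0292426.
Take logs: ln 1.0292426 / (7/12) = 0.049411, so 4.94%.

4.94%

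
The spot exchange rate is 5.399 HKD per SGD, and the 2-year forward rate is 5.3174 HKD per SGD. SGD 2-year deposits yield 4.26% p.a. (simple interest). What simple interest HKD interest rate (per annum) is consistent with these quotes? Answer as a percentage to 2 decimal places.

T = 2 years.
By CIP, F/S equals the HKD-to-SGD growth ratio: 5.3174/5.399 = 0.9848861.
The SGD side grows by 1 + 0.0426×2 = 1.085200.
That pins the HKD growth at 1.0687984.
r = (1.0687984 − 1)/2 = 0.034399 → 3.44%.

3.44%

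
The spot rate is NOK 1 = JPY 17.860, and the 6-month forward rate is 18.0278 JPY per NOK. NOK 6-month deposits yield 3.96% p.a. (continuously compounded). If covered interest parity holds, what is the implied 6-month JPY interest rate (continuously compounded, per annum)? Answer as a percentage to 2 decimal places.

T = 6/12 years.
CIP gives F = S · g_JPY/g_NOK, so g_JPY/g_NOK = 18.0278/17.86 = 1.0093953.
NOK growth factor: e^(0.0396×6/12) = 1.0199973.
So the JPY growth factor = 1.0295805.
Take logs: ln 1.0295805 / (6/12) = 0.058303, so 5.83%.

5.83%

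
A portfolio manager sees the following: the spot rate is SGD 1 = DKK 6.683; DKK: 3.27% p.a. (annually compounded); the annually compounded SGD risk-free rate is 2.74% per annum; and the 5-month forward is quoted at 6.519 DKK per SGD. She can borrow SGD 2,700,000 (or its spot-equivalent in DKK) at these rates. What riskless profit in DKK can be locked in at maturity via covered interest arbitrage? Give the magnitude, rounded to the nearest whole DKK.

T = 5/12 years.
Route A — deposit SGD, sell forward: 2,700,000 × 1.011326725 × 6.519 = DKK 17,800,665.08.
Route B — convert at spot, deposit DKK: 2,700,000 × 6.683 × 1.013497248 = DKK 18,287,645.69.
The quoted forward undervalues SGD, so borrow SGD, convert to DKK at spot, deposit the DKK at 3.27%, and buy SGD forward at 6.519 to cover the loan.
The gap between the two covered legs is DKK 486,981.

DKK 486,981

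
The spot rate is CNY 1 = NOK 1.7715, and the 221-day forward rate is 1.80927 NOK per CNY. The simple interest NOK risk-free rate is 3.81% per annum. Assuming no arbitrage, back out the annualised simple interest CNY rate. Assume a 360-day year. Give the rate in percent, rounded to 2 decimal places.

T = 221/360 years.
CIP gives F = S · g_NOK/g_CNY, so g_NOK/g_CNY = 1.80927/1.7715 = 1.0213209.
The NOK side grows by 1 + 0.0381×221/360 = 1.0233892.
Hence g_CNY = 1.0020251.
(1.0020251 − 1)/T = 0.003299, i.e. 0.33%.

0.33%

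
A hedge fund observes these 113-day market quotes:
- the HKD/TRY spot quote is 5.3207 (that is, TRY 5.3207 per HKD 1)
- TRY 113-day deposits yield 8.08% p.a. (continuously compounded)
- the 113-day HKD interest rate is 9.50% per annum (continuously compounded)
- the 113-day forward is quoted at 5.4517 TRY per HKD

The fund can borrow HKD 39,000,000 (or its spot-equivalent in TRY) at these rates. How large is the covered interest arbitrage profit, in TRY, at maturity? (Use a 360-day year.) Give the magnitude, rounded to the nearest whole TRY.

T = 113/360 years.
Route A — deposit HKD, sell forward: 39,000,000 × 1.03026849646 × 5.4517 = TRY 219,051,875.72.
Route B — convert at spot, deposit TRY: 39,000,000 × 5.3207 × 1.02568657972 = TRY 212,837,452.80.
The quoted forward overvalues HKD, so borrow TRY, buy HKD at spot, deposit the HKD at 9.50%, and sell the proceeds forward at 5.4517.
The gap between the two covered legs is TRY 6,214,423.

TRY 6,214,423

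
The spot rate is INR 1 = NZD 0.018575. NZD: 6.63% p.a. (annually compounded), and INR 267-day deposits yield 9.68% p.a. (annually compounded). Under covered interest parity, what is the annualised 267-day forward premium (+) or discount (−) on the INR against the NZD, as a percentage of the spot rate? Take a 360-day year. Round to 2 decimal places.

T = 267/360 years.
F = S · g_NZD/g_INR = 0.018575 × 1.0487627/1.0709302 = 0.018190511.
(F − S)/S ÷ T = (0.018190511 − 0.018575)/0.018575/(267/360) = -0.027909 → -2.79%.

-2.79%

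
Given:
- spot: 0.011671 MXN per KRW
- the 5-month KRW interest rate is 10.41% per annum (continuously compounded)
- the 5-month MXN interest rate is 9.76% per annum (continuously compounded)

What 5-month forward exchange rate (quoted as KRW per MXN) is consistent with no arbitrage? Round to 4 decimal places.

85.9148

T = 5/12 years.
Growth of 1 MXN over T: e^(0.0976×5/12) = 1.04150488.
Growth of 1 KRW over T: e^(0.1041×5/12) = 1.04432944.
Forward (MXN per KRW) = 0.011671 × 1.04150488 / 1.04432944 = 0.011639434.
Quoted the other way: 1/0.011639434 = 85.9148 KRW per MXN.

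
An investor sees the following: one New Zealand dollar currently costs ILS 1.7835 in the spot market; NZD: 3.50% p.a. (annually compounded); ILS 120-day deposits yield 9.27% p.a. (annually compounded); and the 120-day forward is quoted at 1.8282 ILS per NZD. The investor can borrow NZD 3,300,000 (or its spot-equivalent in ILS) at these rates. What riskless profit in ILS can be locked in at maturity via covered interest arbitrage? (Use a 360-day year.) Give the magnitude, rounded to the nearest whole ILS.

T = 120/360 years.
Route A — deposit NZD, sell forward: 3,300,000 × 1.011533142 × 1.8282 = ILS 6,102,640.14.
Route B — convert at spot, deposit ILS: 3,300,000 × 1.7835 × 1.029991517 = ILS 6,062,066.57.
The quoted forward overvalues NZD, so borrow ILS, buy NZD at spot, deposit the NZD at 3.50%, and sell the proceeds forward at 1.8282.
Profit = 6,102,640.14 − 6,062,066.57 = ILS 40,574.

ILS 40,574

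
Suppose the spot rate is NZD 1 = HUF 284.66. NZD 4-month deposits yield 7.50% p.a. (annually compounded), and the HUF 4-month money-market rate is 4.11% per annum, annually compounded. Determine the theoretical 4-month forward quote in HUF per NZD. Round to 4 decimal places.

T = 4/12 years.
HUF growth factor: (1 + 0.0411)^(4/12) = 1.013516482.
Growth of 1 NZD over T: (1 + 0.0750)^(4/12) = 1.024399807.
Forward (HUF per NZD) = 284.66 × 1.013516482 / 1.024399807 = 281.635744.

281.6357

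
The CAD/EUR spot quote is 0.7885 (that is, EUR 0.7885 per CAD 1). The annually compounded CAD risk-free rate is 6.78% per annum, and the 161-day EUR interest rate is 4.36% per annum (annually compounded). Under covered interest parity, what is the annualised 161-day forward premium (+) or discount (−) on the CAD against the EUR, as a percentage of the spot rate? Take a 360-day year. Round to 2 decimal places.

T = 161/360 years.
CIP forward (EUR per CAD) = 0.7885 × 1.0192691/1.0297726 = 0.7804574.
Annualised premium = (F − S)/S × (1/T) = (0.7804574 − 0.7885)/0.7885 ÷ (161/360) = -2.28%.

-2.28%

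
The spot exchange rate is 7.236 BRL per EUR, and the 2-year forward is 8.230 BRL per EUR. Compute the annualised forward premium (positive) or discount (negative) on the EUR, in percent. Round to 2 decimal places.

T = 2 years.
(F − S)/S = (8.230 − 7.236)/7.236 = 0.1373687.
Per annum: 0.1373687 / 2 = 0.068684 = 6.87%.

+6.87%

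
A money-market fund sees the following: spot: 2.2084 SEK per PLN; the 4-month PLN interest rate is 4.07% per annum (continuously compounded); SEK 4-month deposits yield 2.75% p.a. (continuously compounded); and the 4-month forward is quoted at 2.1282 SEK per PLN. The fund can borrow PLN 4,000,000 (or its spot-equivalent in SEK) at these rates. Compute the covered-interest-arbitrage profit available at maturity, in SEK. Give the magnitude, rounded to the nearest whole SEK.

SEK 285,870

T = 4/12 years.
Route A — deposit PLN, sell forward: 4,000,000 × 1.013659111 × 2.1282 = SEK 8,629,077.28.
Route B — convert at spot, deposit SEK: 4,000,000 × 2.2084 × 1.009208809 = SEK 8,914,946.94.
The quoted forward undervalues PLN, so borrow PLN, convert to SEK at spot, deposit the SEK at 2.75%, and buy PLN forward at 2.1282 to cover the loan.
The gap between the two covered legs is SEK 285,870.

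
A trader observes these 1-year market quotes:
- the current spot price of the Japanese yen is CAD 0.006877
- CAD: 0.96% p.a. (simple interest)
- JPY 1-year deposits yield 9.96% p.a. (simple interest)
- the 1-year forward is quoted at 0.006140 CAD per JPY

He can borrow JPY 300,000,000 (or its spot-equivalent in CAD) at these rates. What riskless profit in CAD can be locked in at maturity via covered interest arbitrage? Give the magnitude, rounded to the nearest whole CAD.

T = 1 year.
Invest the JPY and cover forward: 300,000,000 × 1.099600 × 0.006140 = CAD 2,025,463.20.
Convert at spot and invest in CAD: 300,000,000 × 0.006877 × 1.009600 = CAD 2,082,905.76.
The quoted forward undervalues JPY, so borrow JPY, convert to CAD at spot, deposit the CAD at 0.96%, and buy JPY forward at 0.006140 to cover the loan.
The gap between the two covered legs is CAD 57,443.

CAD 57,443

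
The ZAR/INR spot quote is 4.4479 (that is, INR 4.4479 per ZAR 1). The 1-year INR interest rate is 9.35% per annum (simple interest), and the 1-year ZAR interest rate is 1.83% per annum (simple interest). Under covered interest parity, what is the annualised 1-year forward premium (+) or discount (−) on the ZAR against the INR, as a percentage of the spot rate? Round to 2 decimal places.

+7.38%

T = 1 year.
CIP forward (INR per ZAR) = 4.4479 × 1.093500/1.018300 = 4.7763711.
Annualised premium = (F − S)/S × (1/T) = (4.7763711 − 4.4479)/4.4479 ÷ 1 = 7.38%.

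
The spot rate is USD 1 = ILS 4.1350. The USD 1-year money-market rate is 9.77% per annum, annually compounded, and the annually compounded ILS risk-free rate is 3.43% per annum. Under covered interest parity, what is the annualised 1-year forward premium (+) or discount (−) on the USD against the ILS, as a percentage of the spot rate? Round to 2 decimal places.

T = 1 year.
No-arbitrage forward: 4.135 × 1.034300 / 1.097700 = 3.8961743 ILS/USD.
(F − S)/S ÷ T = (3.8961743 − 4.135)/4.135/1 = -0.057757 → -5.78%.

-5.78%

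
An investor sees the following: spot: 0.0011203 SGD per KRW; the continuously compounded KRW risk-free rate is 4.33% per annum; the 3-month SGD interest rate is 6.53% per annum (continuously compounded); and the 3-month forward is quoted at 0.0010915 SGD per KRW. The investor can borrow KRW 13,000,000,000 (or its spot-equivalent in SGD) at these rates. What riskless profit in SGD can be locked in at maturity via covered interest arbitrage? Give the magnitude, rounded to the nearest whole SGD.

SGD 459,671

T = 3/12 years.
Route A — deposit KRW, sell forward: 13,000,000,000 × 1.0108838023 × 0.0010915 = SGD 14,343,935.71.
Route B — convert at spot, deposit SGD: 13,000,000,000 × 0.0011203 × 1.0164589809 = SGD 14,803,606.95.
The quoted forward undervalues KRW, so borrow KRW, convert to SGD at spot, deposit the SGD at 6.53%, and buy KRW forward at 0.0010915 to cover the loan.
Profit = 14,803,606.95 − 14,343,935.71 = SGD 459,671.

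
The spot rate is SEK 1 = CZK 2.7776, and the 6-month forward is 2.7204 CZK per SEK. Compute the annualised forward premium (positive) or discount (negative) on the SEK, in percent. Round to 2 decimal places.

-4.12%

T = 6/12 years.
Period premium: (2.7204 − 2.7776)/2.7776 = -0.0205933.
×(1/T) gives -4.12% p.a.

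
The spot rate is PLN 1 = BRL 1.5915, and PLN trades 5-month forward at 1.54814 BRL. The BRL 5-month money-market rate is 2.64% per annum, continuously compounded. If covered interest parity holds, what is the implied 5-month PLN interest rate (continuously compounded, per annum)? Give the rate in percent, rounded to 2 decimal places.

T = 5/12 years.
By CIP, F/S equals the BRL-to-PLN growth ratio: 1.54814/1.5915 = 0.9727553.
BRL growth factor: e^(0.0264×5/12) = 1.0110607.
Hence g_PLN = 1.0393782.
Take logs: ln 1.0393782 / (5/12) = 0.092694, so 9.27%.

9.27%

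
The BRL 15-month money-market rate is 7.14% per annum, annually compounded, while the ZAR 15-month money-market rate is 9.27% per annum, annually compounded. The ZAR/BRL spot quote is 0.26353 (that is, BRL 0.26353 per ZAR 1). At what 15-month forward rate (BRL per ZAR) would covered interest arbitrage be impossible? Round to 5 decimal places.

T = 15/12 years.
BRL growth factor: (1 + 0.0714)^(15/12) = 1.0900328.
Growth of 1 ZAR over T: (1 + 0.0927)^(15/12) = 1.1171878.
CIP: F = S · (grow BRL)/(grow ZAR) = 0.26353 × 1.0900328/1.1171878 = 0.2571245 BRL per ZAR.

0.25712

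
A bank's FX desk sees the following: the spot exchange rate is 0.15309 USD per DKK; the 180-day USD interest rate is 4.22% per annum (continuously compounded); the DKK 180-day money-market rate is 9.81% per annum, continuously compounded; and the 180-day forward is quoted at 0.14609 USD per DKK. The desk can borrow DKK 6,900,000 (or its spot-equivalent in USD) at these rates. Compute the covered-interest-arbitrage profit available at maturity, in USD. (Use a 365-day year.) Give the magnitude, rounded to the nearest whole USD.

USD 20,548

T = 180/365 years.
Keep in DKK, deliver into the forward: 6,900,000·1.049567403·0.14609 = USD 1,057,985.98.
Swap to USD now, deposit: 6,900,000·0.15309·1.021029017 = USD 1,078,534.39.
The quoted forward undervalues DKK, so borrow DKK, convert to USD at spot, deposit the USD at 4.22%, and buy DKK forward at 0.14609 to cover the loan.
Profit = 1,078,534.39 − 1,057,985.98 = USD 20,548.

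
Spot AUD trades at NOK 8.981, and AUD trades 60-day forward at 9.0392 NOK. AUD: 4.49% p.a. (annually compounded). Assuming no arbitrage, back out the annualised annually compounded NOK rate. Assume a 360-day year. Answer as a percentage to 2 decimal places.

8.62%

T = 60/360 years.
CIP gives F = S · g_NOK/g_AUD, so g_NOK/g_AUD = 9.0392/8.981 = 1.0064803.
The AUD side grows by (1 + 0.0449)^(60/360) = 1.0073471.
That pins the NOK growth at 1.013875.
r = 1.013875^(360/60) − 1 = 0.086192 → 8.62%.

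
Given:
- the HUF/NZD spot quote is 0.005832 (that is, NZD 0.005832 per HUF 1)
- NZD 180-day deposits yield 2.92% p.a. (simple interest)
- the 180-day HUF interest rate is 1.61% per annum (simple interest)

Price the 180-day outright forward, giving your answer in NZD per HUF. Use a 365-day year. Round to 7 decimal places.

0.0058694

T = 180/365 years.
NZD accumulates by 1 + 0.0292×180/365 = 1.014400.
HUF accumulates by 1 + 0.0161×180/365 = 1.0079397.
CIP: F = S · (grow NZD)/(grow HUF) = 0.005832 × 1.014400/1.0079397 = 0.005869380 NZD per HUF.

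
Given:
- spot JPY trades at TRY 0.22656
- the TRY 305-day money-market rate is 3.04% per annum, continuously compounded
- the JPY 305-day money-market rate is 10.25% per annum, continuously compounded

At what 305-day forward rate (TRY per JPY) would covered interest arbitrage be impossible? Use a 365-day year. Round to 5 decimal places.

0.21331

T = 305/365 years.
TRY accumulates by e^(0.0304×305/365) = 1.0257281.
JPY growth factor: e^(0.1025×305/365) = 1.0894257.
Forward (TRY per JPY) = 0.22656 × 1.0257281 / 1.0894257 = 0.2133133.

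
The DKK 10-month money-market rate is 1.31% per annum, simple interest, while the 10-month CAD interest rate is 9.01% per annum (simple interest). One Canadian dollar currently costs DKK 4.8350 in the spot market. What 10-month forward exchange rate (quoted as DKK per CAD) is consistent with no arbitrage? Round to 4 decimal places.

T = 10/12 years.
Growth of 1 DKK over T: 1 + 0.0131×10/12 = 1.0109167.
CAD accumulates by 1 + 0.0901×10/12 = 1.0750833.
CIP: F = S · (grow DKK)/(grow CAD) = 4.835 × 1.0109167/1.0750833 = 4.546422 DKK per CAD.

4.5464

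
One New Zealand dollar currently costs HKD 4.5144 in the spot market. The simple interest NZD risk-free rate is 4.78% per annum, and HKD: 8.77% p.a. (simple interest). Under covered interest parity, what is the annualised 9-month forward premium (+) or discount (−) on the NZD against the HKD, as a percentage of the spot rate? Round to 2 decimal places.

T = 9/12 years.
No-arbitrage forward: 4.5144 × 1.065775 / 1.035850 = 4.6448179 HKD/NZD.
Annualised premium = (F − S)/S × (1/T) = (4.6448179 − 4.5144)/4.5144 ÷ (9/12) = 3.85%.

+3.85%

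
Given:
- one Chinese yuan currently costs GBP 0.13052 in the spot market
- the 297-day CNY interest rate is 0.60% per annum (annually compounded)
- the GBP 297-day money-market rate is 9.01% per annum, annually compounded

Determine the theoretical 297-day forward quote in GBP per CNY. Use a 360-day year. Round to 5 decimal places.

0.13946

T = 297/360 years.
GBP growth factor: (1 + 0.0901)^(297/360) = 1.0737662.
CNY growth factor: (1 + 0.0060)^(297/360) = 1.0049474.
Forward (GBP per CNY) = 0.13052 × 1.0737662 / 1.0049474 = 0.1394580.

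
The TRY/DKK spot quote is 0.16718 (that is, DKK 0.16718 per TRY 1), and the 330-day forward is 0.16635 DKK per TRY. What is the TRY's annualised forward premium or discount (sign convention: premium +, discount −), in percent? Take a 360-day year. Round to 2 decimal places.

-0.54%

T = 330/360 years.
TRY trades forward at -0.49647% vs spot over the period.
Annualise by dividing by T: -0.0049647 / (330/360) = -0.005416 → -0.54%.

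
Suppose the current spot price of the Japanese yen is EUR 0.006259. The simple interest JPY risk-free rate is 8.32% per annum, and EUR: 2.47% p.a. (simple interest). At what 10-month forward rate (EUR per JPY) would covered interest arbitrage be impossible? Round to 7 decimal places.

T = 10/12 years.
EUR growth factor: 1 + 0.0247×10/12 = 1.0205833.
JPY accumulates by 1 + 0.0832×10/12 = 1.0693333.
CIP: F = S · (grow EUR)/(grow JPY) = 0.006259 × 1.0205833/1.0693333 = 0.005973657 EUR per JPY.

0.0059737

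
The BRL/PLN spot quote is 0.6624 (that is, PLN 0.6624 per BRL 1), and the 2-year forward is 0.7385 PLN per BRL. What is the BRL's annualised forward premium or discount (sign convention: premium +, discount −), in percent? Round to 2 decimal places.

+5.74%

T = 2 years.
BRL trades forward at +11.48853% vs spot over the period.
×(1/T) gives 5.74% p.a.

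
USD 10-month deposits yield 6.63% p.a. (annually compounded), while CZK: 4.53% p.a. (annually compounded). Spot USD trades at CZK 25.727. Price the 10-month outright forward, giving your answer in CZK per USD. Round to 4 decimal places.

T = 10/12 years.
CZK growth factor: (1 + 0.0453)^(10/12) = 1.03760994.
USD growth factor: (1 + 0.0663)^(10/12) = 1.05495234.
So F = 25.727 × 1.03760994 / 1.05495234 = 25.304073 (CZK/USD).

25.3041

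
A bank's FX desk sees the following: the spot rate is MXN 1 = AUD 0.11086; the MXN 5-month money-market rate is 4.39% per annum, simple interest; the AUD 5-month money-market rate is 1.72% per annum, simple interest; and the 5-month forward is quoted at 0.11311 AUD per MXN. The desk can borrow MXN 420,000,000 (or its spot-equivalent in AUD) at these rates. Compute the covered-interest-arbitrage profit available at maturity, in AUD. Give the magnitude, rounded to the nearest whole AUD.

AUD 1,480,279

T = 5/12 years.
Invest the MXN and cover forward: 420,000,000 × 1.0182916667 × 0.11311 = AUD 48,375,167.58.
Convert at spot and invest in AUD: 420,000,000 × 0.11086 × 1.0071666667 = AUD 46,894,888.60.
The quoted forward overvalues MXN, so borrow AUD, buy MXN at spot, deposit the MXN at 4.39%, and sell the proceeds forward at 0.11311.
The gap between the two covered legs is AUD 1,480,279.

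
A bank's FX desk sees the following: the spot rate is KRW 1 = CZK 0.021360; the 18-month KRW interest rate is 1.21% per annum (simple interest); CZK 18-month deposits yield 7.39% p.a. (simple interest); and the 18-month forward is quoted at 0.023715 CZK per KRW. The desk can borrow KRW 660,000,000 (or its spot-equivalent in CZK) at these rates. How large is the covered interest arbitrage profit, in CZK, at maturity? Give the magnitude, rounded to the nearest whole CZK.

CZK 275,663

T = 18/12 years.
Keep in KRW, deliver into the forward: 660,000,000·1.018150·0.023715 = CZK 15,935,981.99.
Swap to CZK now, deposit: 660,000,000·0.021360·1.110850 = CZK 15,660,318.96.
The quoted forward overvalues KRW, so borrow CZK, buy KRW at spot, deposit the KRW at 1.21%, and sell the proceeds forward at 0.023715.
Profit = 15,935,981.99 − 15,660,318.96 = CZK 275,663.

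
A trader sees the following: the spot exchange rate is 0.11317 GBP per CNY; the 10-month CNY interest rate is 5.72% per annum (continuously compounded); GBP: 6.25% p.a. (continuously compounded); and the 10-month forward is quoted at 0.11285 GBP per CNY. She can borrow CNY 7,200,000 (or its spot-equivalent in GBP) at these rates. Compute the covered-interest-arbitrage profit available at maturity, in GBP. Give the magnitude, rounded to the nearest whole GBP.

GBP 6,199

T = 10/12 years.
Invest the CNY and cover forward: 7,200,000 × 1.04882099 × 0.11285 = GBP 852,188.03.
Convert at spot and invest in GBP: 7,200,000 × 0.11317 × 1.05346353 = GBP 858,387.37.
The quoted forward undervalues CNY, so borrow CNY, convert to GBP at spot, deposit the GBP at 6.25%, and buy CNY forward at 0.11285 to cover the loan.
Profit = 858,387.37 − 852,188.03 = GBP 6,199.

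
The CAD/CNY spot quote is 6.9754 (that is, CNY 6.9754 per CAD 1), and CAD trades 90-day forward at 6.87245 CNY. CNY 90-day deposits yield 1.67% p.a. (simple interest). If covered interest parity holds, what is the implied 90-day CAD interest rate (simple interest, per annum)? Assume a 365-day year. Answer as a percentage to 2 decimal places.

T = 90/365 years.
By CIP, F/S equals the CNY-to-CAD growth ratio: 6.87245/6.9754 = 0.9852410.
CNY growth factor: 1 + 0.0167×90/365 = 1.0041178.
That pins the CAD growth at 1.0191596.
r = (1.0191596 − 1)/(90/365) = 0.077703 → 7.77%.

7.77%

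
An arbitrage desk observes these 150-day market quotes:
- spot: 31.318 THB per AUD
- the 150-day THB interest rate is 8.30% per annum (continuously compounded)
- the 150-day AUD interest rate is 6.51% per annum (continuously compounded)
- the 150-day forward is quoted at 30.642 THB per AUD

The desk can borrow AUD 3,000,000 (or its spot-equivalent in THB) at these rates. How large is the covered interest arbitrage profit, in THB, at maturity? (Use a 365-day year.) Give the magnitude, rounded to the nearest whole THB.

T = 150/365 years.
Keep in AUD, deliver into the forward: 3,000,000·1.0271145104·30.642 = THB 94,418,528.48.
Swap to THB now, deposit: 3,000,000·31.318·1.0346979921 = THB 97,214,015.15.
The quoted forward undervalues AUD, so borrow AUD, convert to THB at spot, deposit the THB at 8.30%, and buy AUD forward at 30.642 to cover the loan.
The gap between the two covered legs is THB 2,795,487.

THB 2,795,487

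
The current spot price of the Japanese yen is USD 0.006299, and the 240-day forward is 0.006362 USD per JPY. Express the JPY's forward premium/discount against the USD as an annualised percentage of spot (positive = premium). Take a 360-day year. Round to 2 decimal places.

+1.50%

T = 240/360 years.
Period premium: (0.006362 − 0.006299)/0.006299 = 0.0100016.
×(1/T) gives 1.50% p.a.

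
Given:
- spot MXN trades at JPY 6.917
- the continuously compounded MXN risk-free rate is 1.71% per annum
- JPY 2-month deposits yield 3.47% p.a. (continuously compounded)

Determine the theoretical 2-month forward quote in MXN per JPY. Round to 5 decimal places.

T = 2/12 years.
JPY accumulates by e^(0.0347×2/12) = 1.0058001.
MXN accumulates by e^(0.0171×2/12) = 1.0028541.
So F = 6.917 × 1.0058001 / 1.0028541 = 6.937319 (JPY/MXN).
Quoted the other way: 1/6.937319 = 0.14415 MXN per JPY.

0.14415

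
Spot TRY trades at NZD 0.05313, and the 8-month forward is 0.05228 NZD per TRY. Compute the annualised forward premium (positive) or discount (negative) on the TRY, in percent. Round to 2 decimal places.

-2.40%

T = 8/12 years.
Period premium: (0.05228 − 0.05313)/0.05313 = -0.0159985.
Per annum: -0.0159985 / (8/12) = -0.023998 = -2.40%.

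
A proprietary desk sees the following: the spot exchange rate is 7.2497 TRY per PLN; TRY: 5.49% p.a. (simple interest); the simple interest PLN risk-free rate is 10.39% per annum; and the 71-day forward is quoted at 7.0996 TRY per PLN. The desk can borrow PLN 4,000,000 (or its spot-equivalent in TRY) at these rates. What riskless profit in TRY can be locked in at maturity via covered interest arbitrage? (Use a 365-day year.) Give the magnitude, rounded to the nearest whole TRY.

T = 71/365 years.
Keep in PLN, deliver into the forward: 4,000,000·1.0202106849·7.0996 = TRY 28,972,351.11.
Swap to TRY now, deposit: 4,000,000·7.2497·1.0106791781 = TRY 29,308,483.35.
The quoted forward undervalues PLN, so borrow PLN, convert to TRY at spot, deposit the TRY at 5.49%, and buy PLN forward at 7.0996 to cover the loan.
Arbitrage profit = |28,972,351.11 − 29,308,483.35| = TRY 336,132.

TRY 336,132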